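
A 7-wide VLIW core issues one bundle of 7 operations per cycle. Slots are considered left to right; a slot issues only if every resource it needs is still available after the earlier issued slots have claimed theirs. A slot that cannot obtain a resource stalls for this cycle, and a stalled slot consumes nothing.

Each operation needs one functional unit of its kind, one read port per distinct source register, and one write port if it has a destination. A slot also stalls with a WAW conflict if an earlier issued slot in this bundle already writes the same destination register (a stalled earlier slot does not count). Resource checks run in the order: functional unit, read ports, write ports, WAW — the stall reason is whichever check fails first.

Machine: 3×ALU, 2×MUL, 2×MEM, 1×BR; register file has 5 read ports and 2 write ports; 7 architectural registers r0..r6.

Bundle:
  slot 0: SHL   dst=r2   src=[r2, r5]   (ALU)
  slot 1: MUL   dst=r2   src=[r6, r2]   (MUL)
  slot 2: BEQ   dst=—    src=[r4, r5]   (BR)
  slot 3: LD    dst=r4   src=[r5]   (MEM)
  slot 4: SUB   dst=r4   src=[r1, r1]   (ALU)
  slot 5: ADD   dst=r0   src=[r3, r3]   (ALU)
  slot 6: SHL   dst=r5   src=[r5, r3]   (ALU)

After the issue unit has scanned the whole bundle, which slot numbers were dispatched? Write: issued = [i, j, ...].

issued = [0, 2, 3]

[0] ALU needs rd=2 wr=1: ok; after: ALU=2 MUL=2 MEM=2 BR=1, R=3, W=1
[1] MUL needs rd=2 wr=1: WAW; after: ALU=2 MUL=2 MEM=2 BR=1, R=3, W=1
[2] BR needs rd=2 wr=0: ok; after: ALU=2 MUL=2 MEM=2 BR=0, R=1, W=1
[3] MEM needs rd=1 wr=1: ok; after: ALU=2 MUL=2 MEM=1 BR=0, R=0, W=0
[4] ALU needs rd=1 wr=1: RD_PORT; after: ALU=2 MUL=2 MEM=1 BR=0, R=0, W=0
[5] ALU needs rd=1 wr=1: RD_PORT; after: ALU=2 MUL=2 MEM=1 BR=0, R=0, W=0
[6] ALU needs rd=2 wr=1: RD_PORT; after: ALU=2 MUL=2 MEM=1 BR=0, R=0, W=0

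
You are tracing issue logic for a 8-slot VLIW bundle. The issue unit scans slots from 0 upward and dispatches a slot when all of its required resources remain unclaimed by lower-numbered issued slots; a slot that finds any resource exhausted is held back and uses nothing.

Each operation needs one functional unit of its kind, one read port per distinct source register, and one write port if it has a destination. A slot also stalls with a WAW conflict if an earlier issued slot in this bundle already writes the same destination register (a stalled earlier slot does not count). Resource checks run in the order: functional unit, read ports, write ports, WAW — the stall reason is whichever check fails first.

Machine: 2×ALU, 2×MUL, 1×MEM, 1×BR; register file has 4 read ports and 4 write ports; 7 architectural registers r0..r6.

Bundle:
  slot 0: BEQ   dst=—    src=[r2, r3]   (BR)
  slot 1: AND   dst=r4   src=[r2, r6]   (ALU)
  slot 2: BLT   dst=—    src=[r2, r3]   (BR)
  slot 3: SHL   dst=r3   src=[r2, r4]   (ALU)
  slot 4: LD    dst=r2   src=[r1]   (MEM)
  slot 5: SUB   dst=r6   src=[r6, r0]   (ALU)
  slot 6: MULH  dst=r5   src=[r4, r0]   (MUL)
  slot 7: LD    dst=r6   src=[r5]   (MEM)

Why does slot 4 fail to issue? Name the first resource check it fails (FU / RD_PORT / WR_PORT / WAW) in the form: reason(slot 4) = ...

[0] BR needs rd=2 wr=0: ok; after: ALU=2 MUL=2 MEM=1 BR=0, R=2, W=4
[1] ALU needs rd=2 wr=1: ok; after: ALU=1 MUL=2 MEM=1 BR=0, R=0, W=3
[2] BR needs rd=2 wr=0: FU; after: ALU=1 MUL=2 MEM=1 BR=0, R=0, W=3
[3] ALU needs rd=2 wr=1: RD_PORT; after: ALU=1 MUL=2 MEM=1 BR=0, R=0, W=3
[4] MEM needs rd=1 wr=1: RD_PORT; after: ALU=1 MUL=2 MEM=1 BR=0, R=0, W=3
[5] ALU needs rd=2 wr=1: RD_PORT; after: ALU=1 MUL=2 MEM=1 BR=0, R=0, W=3
[6] MUL needs rd=2 wr=1: RD_PORT; after: ALU=1 MUL=2 MEM=1 BR=0, R=0, W=3
[7] MEM needs rd=1 wr=1: RD_PORT; after: ALU=1 MUL=2 MEM=1 BR=0, R=0, W=3

reason(slot 4) = RD_PORT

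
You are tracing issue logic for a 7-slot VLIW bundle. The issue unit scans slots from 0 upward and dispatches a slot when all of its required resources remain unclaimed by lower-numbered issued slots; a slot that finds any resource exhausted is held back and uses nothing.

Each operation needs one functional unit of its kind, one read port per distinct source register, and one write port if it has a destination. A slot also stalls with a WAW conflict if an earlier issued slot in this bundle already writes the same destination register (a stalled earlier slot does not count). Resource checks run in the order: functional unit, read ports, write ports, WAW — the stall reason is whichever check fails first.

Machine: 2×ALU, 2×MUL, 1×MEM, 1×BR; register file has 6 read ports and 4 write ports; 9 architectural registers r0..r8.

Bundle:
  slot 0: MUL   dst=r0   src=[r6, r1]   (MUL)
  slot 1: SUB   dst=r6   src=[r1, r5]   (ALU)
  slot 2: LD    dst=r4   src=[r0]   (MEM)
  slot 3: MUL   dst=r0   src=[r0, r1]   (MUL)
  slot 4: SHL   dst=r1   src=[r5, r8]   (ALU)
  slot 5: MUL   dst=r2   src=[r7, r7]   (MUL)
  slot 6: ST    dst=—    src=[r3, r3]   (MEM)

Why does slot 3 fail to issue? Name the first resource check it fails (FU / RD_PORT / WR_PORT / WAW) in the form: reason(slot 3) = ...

reason(slot 3) = RD_PORT

slot 0 (MUL): ISSUE — free A2,Mu1,Ld1,B1 rp4 wp3
slot 1 (ALU): ISSUE — free A1,Mu1,Ld1,B1 rp2 wp2
slot 2 (MEM): ISSUE — free A1,Mu1,Ld0,B1 rp1 wp1
slot 3 (MUL): stall RD_PORT — free A1,Mu1,Ld0,B1 rp1 wp1
slot 4 (ALU): stall RD_PORT — free A1,Mu1,Ld0,B1 rp1 wp1
slot 5 (MUL): ISSUE — free A1,Mu0,Ld0,B1 rp0 wp0
slot 6 (MEM): stall FU — free A1,Mu0,Ld0,B1 rp0 wp0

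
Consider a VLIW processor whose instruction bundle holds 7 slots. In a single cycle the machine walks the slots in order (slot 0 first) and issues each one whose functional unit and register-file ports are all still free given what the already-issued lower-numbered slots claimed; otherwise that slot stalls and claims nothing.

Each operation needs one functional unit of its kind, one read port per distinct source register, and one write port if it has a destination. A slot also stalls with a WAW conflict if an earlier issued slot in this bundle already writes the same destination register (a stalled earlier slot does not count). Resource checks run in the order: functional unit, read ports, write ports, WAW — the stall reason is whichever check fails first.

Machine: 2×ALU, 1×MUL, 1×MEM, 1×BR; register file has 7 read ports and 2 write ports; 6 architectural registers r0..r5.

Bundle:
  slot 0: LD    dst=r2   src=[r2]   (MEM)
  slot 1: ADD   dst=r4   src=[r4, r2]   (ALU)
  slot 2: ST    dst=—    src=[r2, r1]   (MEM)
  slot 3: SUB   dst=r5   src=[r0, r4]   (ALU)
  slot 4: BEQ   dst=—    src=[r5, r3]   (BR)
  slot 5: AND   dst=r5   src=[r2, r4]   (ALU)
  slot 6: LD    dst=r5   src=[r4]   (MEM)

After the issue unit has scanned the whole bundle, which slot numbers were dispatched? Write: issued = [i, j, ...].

  0. MEM→r2 ⇒ go  {2A/1Mu/0Ld/1B | 6r 1w}
  1. ALU→r4 ⇒ go  {1A/1Mu/0Ld/1B | 4r 0w}
  2. MEM ⇒ no(FU)  {1A/1Mu/0Ld/1B | 4r 0w}
  3. ALU→r5 ⇒ no(WR_PORT)  {1A/1Mu/0Ld/1B | 4r 0w}
  4. BR ⇒ go  {1A/1Mu/0Ld/0B | 2r 0w}
  5. ALU→r5 ⇒ no(WR_PORT)  {1A/1Mu/0Ld/0B | 2r 0w}
  6. MEM→r5 ⇒ no(FU)  {1A/1Mu/0Ld/0B | 2r 0w}

issued = [0, 1, 4]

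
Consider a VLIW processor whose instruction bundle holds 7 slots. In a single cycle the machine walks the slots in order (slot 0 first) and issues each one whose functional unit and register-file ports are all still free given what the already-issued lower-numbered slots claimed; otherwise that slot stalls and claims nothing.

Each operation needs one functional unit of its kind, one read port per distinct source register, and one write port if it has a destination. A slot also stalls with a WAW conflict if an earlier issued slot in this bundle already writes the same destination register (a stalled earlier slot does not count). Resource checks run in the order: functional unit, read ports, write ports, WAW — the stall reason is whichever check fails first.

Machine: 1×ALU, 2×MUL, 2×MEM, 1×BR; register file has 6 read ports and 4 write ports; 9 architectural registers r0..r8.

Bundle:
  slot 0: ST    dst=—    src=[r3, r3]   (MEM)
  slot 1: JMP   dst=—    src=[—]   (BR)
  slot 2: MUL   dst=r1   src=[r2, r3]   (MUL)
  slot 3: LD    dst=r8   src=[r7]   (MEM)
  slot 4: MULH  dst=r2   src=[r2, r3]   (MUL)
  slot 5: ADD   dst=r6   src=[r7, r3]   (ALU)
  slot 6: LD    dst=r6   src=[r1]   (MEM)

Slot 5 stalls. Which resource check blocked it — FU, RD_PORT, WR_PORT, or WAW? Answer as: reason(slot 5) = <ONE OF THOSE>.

reason(slot 5) = RD_PORT

#0 MEM src=r3,r3 dispatched  <A:1 Mu:2 Ld:1 B:1 rd:5 wr:4>
#1 BR src=- dispatched  <A:1 Mu:2 Ld:1 B:0 rd:5 wr:4>
#2 MUL src=r2,r3 dispatched  <A:1 Mu:1 Ld:1 B:0 rd:3 wr:3>
#3 MEM src=r7 dispatched  <A:1 Mu:1 Ld:0 B:0 rd:2 wr:2>
#4 MUL src=r2,r3 dispatched  <A:1 Mu:0 Ld:0 B:0 rd:0 wr:1>
#5 ALU src=r7,r3 held:RD_PORT  <A:1 Mu:0 Ld:0 B:0 rd:0 wr:1>
#6 MEM src=r1 held:FU  <A:1 Mu:0 Ld:0 B:0 rd:0 wr:1>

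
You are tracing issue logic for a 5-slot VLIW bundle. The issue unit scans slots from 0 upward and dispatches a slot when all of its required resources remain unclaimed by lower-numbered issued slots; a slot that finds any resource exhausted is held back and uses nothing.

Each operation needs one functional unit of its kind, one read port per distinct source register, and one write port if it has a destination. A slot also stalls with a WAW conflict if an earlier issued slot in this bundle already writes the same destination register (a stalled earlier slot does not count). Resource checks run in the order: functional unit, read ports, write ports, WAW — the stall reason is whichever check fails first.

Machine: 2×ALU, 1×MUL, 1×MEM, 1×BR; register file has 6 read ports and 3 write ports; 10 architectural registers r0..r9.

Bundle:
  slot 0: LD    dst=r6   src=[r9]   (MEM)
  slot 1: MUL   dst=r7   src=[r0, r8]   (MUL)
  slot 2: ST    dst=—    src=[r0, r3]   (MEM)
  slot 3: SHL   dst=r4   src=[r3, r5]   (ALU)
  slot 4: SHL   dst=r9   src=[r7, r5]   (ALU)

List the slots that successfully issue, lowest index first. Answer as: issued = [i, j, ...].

issued = [0, 1, 3]

(0) want 1×MEM +1rd +1wr — yes → AL2|MU1|ME0|BR1|rd5|wr2
(1) want 1×MUL +2rd +1wr — yes → AL2|MU0|ME0|BR1|rd3|wr1
(2) want 1×MEM +2rd +0wr — FU → AL2|MU0|ME0|BR1|rd3|wr1
(3) want 1×ALU +2rd +1wr — yes → AL1|MU0|ME0|BR1|rd1|wr0
(4) want 1×ALU +2rd +1wr — RD_PORT → AL1|MU0|ME0|BR1|rd1|wr0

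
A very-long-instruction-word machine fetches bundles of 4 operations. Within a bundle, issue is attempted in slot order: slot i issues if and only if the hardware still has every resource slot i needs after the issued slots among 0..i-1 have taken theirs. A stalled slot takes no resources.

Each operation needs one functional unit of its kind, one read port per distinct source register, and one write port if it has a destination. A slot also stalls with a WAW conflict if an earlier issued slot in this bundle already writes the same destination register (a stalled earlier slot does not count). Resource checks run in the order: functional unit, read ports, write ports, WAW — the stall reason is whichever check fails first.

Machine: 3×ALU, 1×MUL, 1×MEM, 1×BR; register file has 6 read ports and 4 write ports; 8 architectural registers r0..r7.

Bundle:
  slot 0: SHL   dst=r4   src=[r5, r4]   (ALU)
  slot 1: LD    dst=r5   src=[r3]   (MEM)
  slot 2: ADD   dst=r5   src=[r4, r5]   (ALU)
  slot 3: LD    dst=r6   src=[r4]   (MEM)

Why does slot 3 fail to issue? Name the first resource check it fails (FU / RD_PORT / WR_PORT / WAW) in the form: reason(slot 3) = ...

reason(slot 3) = FU

  0. ALU→r4 ⇒ go  {2A/1Mu/1Ld/1B | 4r 3w}
  1. MEM→r5 ⇒ go  {2A/1Mu/0Ld/1B | 3r 2w}
  2. ALU→r5 ⇒ no(WAW)  {2A/1Mu/0Ld/1B | 3r 2w}
  3. MEM→r6 ⇒ no(FU)  {2A/1Mu/0Ld/1B | 3r 2w}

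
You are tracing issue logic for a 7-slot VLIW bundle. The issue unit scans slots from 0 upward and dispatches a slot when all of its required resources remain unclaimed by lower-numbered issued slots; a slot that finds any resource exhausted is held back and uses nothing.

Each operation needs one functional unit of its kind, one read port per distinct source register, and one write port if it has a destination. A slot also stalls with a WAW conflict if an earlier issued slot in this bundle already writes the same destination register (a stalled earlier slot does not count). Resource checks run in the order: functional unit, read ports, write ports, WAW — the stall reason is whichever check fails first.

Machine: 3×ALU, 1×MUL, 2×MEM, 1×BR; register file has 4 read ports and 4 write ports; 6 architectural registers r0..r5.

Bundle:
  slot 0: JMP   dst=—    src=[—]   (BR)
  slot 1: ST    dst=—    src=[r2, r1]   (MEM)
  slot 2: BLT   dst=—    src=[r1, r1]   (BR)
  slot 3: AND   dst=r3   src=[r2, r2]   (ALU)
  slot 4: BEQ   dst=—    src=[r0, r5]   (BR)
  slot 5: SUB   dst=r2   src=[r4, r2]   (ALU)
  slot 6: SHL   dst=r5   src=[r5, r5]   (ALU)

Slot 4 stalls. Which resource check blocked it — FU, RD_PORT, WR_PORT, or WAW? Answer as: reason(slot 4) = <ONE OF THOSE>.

#0 BR src=- dispatched  <A:3 Mu:1 Ld:2 B:0 rd:4 wr:4>
#1 MEM src=r2,r1 dispatched  <A:3 Mu:1 Ld:1 B:0 rd:2 wr:4>
#2 BR src=r1,r1 held:FU  <A:3 Mu:1 Ld:1 B:0 rd:2 wr:4>
#3 ALU src=r2,r2 dispatched  <A:2 Mu:1 Ld:1 B:0 rd:1 wr:3>
#4 BR src=r0,r5 held:FU  <A:2 Mu:1 Ld:1 B:0 rd:1 wr:3>
#5 ALU src=r4,r2 held:RD_PORT  <A:2 Mu:1 Ld:1 B:0 rd:1 wr:3>
#6 ALU src=r5,r5 dispatched  <A:1 Mu:1 Ld:1 B:0 rd:0 wr:2>

reason(slot 4) = FU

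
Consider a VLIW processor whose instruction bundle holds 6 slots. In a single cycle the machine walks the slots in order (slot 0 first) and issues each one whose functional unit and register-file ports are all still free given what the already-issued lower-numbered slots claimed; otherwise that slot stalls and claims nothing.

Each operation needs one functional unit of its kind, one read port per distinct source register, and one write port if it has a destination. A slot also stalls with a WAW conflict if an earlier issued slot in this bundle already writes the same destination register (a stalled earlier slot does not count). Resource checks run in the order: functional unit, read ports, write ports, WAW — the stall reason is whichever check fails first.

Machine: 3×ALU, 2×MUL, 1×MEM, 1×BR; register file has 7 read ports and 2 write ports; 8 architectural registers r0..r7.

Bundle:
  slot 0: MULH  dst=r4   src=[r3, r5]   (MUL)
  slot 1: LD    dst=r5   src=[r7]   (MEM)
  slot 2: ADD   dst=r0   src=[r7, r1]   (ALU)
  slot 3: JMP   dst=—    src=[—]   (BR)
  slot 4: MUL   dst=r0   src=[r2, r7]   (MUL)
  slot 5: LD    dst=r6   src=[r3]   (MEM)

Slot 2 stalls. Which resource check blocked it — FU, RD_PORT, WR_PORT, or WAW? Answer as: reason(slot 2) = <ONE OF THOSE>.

reason(slot 2) = WR_PORT

slot 0 (MUL): ISSUE — free A3,Mu1,Ld1,B1 rp5 wp1
slot 1 (MEM): ISSUE — free A3,Mu1,Ld0,B1 rp4 wp0
slot 2 (ALU): stall WR_PORT — free A3,Mu1,Ld0,B1 rp4 wp0
slot 3 (BR): ISSUE — free A3,Mu1,Ld0,B0 rp4 wp0
slot 4 (MUL): stall WR_PORT — free A3,Mu1,Ld0,B0 rp4 wp0
slot 5 (MEM): stall FU — free A3,Mu1,Ld0,B0 rp4 wp0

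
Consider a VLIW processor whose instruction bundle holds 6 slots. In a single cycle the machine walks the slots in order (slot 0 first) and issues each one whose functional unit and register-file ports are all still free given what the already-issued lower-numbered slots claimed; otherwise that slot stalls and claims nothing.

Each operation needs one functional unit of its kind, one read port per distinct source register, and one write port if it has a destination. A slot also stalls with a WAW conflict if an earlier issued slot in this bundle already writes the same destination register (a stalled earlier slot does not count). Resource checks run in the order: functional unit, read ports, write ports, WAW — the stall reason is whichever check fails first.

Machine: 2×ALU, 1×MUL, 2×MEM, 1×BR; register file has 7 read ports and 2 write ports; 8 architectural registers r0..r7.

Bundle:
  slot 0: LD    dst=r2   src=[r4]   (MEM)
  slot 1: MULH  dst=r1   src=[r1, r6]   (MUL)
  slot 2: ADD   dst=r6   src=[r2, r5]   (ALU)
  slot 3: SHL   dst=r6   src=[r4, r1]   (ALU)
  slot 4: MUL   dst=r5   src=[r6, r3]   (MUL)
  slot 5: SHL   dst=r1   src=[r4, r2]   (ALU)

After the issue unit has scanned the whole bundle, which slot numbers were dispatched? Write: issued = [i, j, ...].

issued = [0, 1]

#0 MEM src=r4 dispatched  <A:2 Mu:1 Ld:1 B:1 rd:6 wr:1>
#1 MUL src=r1,r6 dispatched  <A:2 Mu:0 Ld:1 B:1 rd:4 wr:0>
#2 ALU src=r2,r5 held:WR_PORT  <A:2 Mu:0 Ld:1 B:1 rd:4 wr:0>
#3 ALU src=r4,r1 held:WR_PORT  <A:2 Mu:0 Ld:1 B:1 rd:4 wr:0>
#4 MUL src=r6,r3 held:FU  <A:2 Mu:0 Ld:1 B:1 rd:4 wr:0>
#5 ALU src=r4,r2 held:WR_PORT  <A:2 Mu:0 Ld:1 B:1 rd:4 wr:0>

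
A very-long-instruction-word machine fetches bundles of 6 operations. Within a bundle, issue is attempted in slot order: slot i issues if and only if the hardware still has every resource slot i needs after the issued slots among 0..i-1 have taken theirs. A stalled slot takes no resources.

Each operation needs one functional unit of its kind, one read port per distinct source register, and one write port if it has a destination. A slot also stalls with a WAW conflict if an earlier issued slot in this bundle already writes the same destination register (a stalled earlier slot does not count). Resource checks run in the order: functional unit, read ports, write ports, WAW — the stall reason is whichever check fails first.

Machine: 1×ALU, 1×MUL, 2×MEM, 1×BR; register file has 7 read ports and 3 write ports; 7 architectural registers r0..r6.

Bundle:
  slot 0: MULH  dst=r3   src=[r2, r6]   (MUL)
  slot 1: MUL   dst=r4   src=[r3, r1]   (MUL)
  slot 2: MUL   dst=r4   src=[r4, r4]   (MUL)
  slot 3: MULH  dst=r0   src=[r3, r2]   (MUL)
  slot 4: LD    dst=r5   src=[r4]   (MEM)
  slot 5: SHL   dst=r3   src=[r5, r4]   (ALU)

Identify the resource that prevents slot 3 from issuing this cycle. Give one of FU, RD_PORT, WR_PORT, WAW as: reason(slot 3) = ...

reason(slot 3) = FU

(0) want 1×MUL +2rd +1wr — yes → AL1|MU0|ME2|BR1|rd5|wr2
(1) want 1×MUL +2rd +1wr — FU → AL1|MU0|ME2|BR1|rd5|wr2
(2) want 1×MUL +1rd +1wr — FU → AL1|MU0|ME2|BR1|rd5|wr2
(3) want 1×MUL +2rd +1wr — FU → AL1|MU0|ME2|BR1|rd5|wr2
(4) want 1×MEM +1rd +1wr — yes → AL1|MU0|ME1|BR1|rd4|wr1
(5) want 1×ALU +2rd +1wr — WAW → AL1|MU0|ME1|BR1|rd4|wr1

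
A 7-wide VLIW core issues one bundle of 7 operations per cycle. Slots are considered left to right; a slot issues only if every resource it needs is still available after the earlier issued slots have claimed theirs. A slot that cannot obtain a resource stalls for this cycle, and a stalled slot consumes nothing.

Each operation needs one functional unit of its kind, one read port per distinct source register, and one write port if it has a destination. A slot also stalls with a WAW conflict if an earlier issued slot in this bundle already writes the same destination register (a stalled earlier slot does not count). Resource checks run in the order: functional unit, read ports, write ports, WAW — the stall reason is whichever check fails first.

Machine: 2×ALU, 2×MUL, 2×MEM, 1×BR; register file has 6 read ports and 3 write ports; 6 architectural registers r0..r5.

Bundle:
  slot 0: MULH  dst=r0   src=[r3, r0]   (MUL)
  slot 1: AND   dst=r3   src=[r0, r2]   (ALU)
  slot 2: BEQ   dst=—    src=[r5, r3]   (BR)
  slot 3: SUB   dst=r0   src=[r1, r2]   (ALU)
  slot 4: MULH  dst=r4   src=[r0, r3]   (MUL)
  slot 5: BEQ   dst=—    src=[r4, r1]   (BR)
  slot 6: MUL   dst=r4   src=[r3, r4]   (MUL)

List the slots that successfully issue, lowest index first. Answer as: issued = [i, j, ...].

issued = [0, 1, 2]

[0] MUL needs rd=2 wr=1: ok; after: ALU=2 MUL=1 MEM=2 BR=1, R=4, W=2
[1] ALU needs rd=2 wr=1: ok; after: ALU=1 MUL=1 MEM=2 BR=1, R=2, W=1
[2] BR needs rd=2 wr=0: ok; after: ALU=1 MUL=1 MEM=2 BR=0, R=0, W=1
[3] ALU needs rd=2 wr=1: RD_PORT; after: ALU=1 MUL=1 MEM=2 BR=0, R=0, W=1
[4] MUL needs rd=2 wr=1: RD_PORT; after: ALU=1 MUL=1 MEM=2 BR=0, R=0, W=1
[5] BR needs rd=2 wr=0: FU; after: ALU=1 MUL=1 MEM=2 BR=0, R=0, W=1
[6] MUL needs rd=2 wr=1: RD_PORT; after: ALU=1 MUL=1 MEM=2 BR=0, R=0, W=1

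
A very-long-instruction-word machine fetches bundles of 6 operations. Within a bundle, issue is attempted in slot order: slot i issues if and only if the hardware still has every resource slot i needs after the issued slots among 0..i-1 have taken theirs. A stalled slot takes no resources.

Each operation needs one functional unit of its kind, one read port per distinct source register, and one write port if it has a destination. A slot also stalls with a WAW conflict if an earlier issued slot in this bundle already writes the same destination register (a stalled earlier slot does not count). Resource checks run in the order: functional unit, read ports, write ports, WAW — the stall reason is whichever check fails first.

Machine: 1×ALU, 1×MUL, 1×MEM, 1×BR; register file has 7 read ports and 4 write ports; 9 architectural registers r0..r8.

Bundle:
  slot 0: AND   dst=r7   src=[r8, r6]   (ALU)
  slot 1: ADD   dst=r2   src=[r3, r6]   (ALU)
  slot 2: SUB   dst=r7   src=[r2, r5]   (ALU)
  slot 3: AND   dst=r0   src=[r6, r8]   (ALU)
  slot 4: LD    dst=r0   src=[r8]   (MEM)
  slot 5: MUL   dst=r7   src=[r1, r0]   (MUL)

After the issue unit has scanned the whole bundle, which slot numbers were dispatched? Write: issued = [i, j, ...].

(0) want 1×ALU +2rd +1wr — yes → AL0|MU1|ME1|BR1|rd5|wr3
(1) want 1×ALU +2rd +1wr — FU → AL0|MU1|ME1|BR1|rd5|wr3
(2) want 1×ALU +2rd +1wr — FU → AL0|MU1|ME1|BR1|rd5|wr3
(3) want 1×ALU +2rd +1wr — FU → AL0|MU1|ME1|BR1|rd5|wr3
(4) want 1×MEM +1rd +1wr — yes → AL0|MU1|ME0|BR1|rd4|wr2
(5) want 1×MUL +2rd +1wr — WAW → AL0|MU1|ME0|BR1|rd4|wr2

issued = [0, 4]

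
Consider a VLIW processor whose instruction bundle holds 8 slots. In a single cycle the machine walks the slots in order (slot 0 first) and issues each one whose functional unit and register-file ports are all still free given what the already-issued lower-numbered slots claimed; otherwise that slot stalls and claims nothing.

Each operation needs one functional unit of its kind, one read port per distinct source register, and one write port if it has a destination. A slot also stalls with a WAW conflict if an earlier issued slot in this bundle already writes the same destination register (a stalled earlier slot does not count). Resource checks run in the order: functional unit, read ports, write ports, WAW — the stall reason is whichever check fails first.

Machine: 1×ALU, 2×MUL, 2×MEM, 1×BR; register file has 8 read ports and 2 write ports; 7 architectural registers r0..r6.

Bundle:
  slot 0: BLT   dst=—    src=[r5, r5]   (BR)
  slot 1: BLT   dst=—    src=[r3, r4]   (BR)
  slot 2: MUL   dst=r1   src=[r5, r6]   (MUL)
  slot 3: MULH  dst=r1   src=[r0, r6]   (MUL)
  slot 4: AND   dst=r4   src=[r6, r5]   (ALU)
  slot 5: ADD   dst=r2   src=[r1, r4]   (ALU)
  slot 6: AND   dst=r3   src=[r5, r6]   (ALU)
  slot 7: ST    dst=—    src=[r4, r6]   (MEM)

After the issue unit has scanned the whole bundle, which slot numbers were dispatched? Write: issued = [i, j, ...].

(0) want 1×BR +1rd +0wr — yes → AL1|MU2|ME2|BR0|rd7|wr2
(1) want 1×BR +2rd +0wr — FU → AL1|MU2|ME2|BR0|rd7|wr2
(2) want 1×MUL +2rd +1wr — yes → AL1|MU1|ME2|BR0|rd5|wr1
(3) want 1×MUL +2rd +1wr — WAW → AL1|MU1|ME2|BR0|rd5|wr1
(4) want 1×ALU +2rd +1wr — yes → AL0|MU1|ME2|BR0|rd3|wr0
(5) want 1×ALU +2rd +1wr — FU → AL0|MU1|ME2|BR0|rd3|wr0
(6) want 1×ALU +2rd +1wr — FU → AL0|MU1|ME2|BR0|rd3|wr0
(7) want 1×MEM +2rd +0wr — yes → AL0|MU1|ME1|BR0|rd1|wr0

issued = [0, 2, 4, 7]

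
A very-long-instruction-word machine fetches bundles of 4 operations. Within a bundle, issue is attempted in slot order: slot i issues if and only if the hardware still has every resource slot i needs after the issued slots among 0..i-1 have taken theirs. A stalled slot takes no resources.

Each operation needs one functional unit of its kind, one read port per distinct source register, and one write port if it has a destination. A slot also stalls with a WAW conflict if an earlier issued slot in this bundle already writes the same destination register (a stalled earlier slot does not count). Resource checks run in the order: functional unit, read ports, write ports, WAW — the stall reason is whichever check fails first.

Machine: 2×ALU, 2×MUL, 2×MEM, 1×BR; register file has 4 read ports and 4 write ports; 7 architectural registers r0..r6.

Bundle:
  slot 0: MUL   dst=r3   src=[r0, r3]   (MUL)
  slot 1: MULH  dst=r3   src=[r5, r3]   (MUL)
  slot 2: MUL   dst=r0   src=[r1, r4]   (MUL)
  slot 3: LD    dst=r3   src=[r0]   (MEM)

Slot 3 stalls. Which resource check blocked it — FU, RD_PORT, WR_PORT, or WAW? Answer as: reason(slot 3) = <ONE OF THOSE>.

[0] MUL needs rd=2 wr=1: ok; after: ALU=2 MUL=1 MEM=2 BR=1, R=2, W=3
[1] MUL needs rd=2 wr=1: WAW; after: ALU=2 MUL=1 MEM=2 BR=1, R=2, W=3
[2] MUL needs rd=2 wr=1: ok; after: ALU=2 MUL=0 MEM=2 BR=1, R=0, W=2
[3] MEM needs rd=1 wr=1: RD_PORT; after: ALU=2 MUL=0 MEM=2 BR=1, R=0, W=2

reason(slot 3) = RD_PORT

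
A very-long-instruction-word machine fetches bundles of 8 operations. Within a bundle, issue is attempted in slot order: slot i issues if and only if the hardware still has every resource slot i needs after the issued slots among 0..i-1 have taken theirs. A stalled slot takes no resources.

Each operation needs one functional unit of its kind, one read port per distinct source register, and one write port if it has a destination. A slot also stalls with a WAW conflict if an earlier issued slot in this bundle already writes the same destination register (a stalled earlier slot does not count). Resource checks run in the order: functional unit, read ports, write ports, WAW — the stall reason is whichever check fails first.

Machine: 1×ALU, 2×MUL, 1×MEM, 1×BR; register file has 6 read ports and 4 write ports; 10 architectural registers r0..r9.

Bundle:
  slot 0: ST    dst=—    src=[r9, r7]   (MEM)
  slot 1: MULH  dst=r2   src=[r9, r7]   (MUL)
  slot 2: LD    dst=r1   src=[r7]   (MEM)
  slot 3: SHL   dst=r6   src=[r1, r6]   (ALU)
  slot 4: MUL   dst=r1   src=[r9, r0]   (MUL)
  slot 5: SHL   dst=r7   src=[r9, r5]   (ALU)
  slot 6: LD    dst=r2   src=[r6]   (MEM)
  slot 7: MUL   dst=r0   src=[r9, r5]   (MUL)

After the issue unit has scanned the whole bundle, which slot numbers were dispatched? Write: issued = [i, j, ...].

issued = [0, 1, 3]

(0) want 1×MEM +2rd +0wr — yes → AL1|MU2|ME0|BR1|rd4|wr4
(1) want 1×MUL +2rd +1wr — yes → AL1|MU1|ME0|BR1|rd2|wr3
(2) want 1×MEM +1rd +1wr — FU → AL1|MU1|ME0|BR1|rd2|wr3
(3) want 1×ALU +2rd +1wr — yes → AL0|MU1|ME0|BR1|rd0|wr2
(4) want 1×MUL +2rd +1wr — RD_PORT → AL0|MU1|ME0|BR1|rd0|wr2
(5) want 1×ALU +2rd +1wr — FU → AL0|MU1|ME0|BR1|rd0|wr2
(6) want 1×MEM +1rd +1wr — FU → AL0|MU1|ME0|BR1|rd0|wr2
(7) want 1×MUL +2rd +1wr — RD_PORT → AL0|MU1|ME0|BR1|rd0|wr2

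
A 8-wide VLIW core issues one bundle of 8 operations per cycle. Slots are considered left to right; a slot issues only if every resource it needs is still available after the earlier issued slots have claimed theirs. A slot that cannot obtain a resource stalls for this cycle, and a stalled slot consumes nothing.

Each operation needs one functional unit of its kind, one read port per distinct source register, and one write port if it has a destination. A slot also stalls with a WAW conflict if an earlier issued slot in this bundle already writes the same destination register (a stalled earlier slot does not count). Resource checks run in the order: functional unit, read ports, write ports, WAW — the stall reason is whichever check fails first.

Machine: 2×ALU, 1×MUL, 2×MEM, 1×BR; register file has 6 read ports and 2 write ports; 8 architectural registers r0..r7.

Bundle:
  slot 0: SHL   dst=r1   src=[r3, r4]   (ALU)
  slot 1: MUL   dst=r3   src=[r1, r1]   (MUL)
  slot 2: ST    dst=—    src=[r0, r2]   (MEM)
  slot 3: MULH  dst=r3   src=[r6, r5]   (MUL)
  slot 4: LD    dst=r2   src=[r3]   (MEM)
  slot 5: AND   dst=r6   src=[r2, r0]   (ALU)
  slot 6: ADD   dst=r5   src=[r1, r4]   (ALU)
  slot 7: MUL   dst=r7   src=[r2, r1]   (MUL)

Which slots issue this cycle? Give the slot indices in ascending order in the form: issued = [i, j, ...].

issued = [0, 1, 2]

[0] ALU needs rd=2 wr=1: ok; after: ALU=1 MUL=1 MEM=2 BR=1, R=4, W=1
[1] MUL needs rd=1 wr=1: ok; after: ALU=1 MUL=0 MEM=2 BR=1, R=3, W=0
[2] MEM needs rd=2 wr=0: ok; after: ALU=1 MUL=0 MEM=1 BR=1, R=1, W=0
[3] MUL needs rd=2 wr=1: FU; after: ALU=1 MUL=0 MEM=1 BR=1, R=1, W=0
[4] MEM needs rd=1 wr=1: WR_PORT; after: ALU=1 MUL=0 MEM=1 BR=1, R=1, W=0
[5] ALU needs rd=2 wr=1: RD_PORT; after: ALU=1 MUL=0 MEM=1 BR=1, R=1, W=0
[6] ALU needs rd=2 wr=1: RD_PORT; after: ALU=1 MUL=0 MEM=1 BR=1, R=1, W=0
[7] MUL needs rd=2 wr=1: FU; after: ALU=1 MUL=0 MEM=1 BR=1, R=1, W=0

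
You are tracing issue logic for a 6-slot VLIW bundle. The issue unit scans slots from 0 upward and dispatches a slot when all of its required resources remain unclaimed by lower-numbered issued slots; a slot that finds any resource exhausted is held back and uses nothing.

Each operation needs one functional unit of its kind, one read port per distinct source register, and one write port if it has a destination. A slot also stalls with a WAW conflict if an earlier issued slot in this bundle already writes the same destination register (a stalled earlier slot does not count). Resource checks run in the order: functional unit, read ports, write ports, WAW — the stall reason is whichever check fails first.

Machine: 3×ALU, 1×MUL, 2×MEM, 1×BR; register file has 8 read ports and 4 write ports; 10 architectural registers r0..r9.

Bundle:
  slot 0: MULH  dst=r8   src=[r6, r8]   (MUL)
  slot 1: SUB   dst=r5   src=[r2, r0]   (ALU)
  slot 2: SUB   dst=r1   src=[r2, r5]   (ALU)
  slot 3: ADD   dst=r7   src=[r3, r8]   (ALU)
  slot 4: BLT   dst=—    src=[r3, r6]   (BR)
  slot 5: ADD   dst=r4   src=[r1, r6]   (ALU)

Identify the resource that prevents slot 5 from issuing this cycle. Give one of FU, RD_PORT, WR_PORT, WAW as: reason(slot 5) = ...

  0. MUL→r8 ⇒ go  {3A/0Mu/2Ld/1B | 6r 3w}
  1. ALU→r5 ⇒ go  {2A/0Mu/2Ld/1B | 4r 2w}
  2. ALU→r1 ⇒ go  {1A/0Mu/2Ld/1B | 2r 1w}
  3. ALU→r7 ⇒ go  {0A/0Mu/2Ld/1B | 0r 0w}
  4. BR ⇒ no(RD_PORT)  {0A/0Mu/2Ld/1B | 0r 0w}
  5. ALU→r4 ⇒ no(FU)  {0A/0Mu/2Ld/1B | 0r 0w}

reason(slot 5) = FU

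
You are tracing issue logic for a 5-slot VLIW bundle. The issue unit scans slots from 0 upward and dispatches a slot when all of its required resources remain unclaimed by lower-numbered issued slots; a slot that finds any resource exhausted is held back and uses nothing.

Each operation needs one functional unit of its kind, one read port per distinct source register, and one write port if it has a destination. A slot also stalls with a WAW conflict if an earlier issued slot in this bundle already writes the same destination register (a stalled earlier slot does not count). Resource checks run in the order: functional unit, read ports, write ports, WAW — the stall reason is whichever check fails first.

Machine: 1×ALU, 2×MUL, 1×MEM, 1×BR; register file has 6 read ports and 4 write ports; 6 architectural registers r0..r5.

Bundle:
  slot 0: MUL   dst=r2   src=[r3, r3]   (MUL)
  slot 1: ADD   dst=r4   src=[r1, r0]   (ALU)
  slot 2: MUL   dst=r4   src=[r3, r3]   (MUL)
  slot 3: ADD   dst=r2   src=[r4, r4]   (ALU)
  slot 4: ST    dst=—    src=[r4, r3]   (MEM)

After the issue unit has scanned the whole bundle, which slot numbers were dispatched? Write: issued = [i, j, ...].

slot 0 (MUL): ISSUE — free A1,Mu1,Ld1,B1 rp5 wp3
slot 1 (ALU): ISSUE — free A0,Mu1,Ld1,B1 rp3 wp2
slot 2 (MUL): stall WAW — free A0,Mu1,Ld1,B1 rp3 wp2
slot 3 (ALU): stall FU — free A0,Mu1,Ld1,B1 rp3 wp2
slot 4 (MEM): ISSUE — free A0,Mu1,Ld0,B1 rp1 wp2

issued = [0, 1, 4]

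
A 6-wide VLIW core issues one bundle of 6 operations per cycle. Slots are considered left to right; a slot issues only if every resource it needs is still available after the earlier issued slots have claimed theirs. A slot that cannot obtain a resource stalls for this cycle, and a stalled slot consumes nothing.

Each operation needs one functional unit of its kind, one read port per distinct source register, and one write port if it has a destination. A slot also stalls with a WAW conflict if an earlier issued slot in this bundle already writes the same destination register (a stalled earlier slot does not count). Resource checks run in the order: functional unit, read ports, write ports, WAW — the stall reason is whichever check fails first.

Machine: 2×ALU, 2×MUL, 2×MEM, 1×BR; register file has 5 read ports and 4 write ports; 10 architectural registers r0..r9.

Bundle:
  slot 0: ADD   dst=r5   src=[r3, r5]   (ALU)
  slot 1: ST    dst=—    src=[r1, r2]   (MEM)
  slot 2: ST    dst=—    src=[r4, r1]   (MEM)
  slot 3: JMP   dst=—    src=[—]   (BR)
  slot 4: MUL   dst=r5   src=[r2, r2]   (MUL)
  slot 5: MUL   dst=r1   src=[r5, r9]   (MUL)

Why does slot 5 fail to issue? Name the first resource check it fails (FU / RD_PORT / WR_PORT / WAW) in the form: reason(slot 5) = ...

reason(slot 5) = RD_PORT

#0 ALU src=r3,r5 dispatched  <A:1 Mu:2 Ld:2 B:1 rd:3 wr:3>
#1 MEM src=r1,r2 dispatched  <A:1 Mu:2 Ld:1 B:1 rd:1 wr:3>
#2 MEM src=r4,r1 held:RD_PORT  <A:1 Mu:2 Ld:1 B:1 rd:1 wr:3>
#3 BR src=- dispatched  <A:1 Mu:2 Ld:1 B:0 rd:1 wr:3>
#4 MUL src=r2,r2 held:WAW  <A:1 Mu:2 Ld:1 B:0 rd:1 wr:3>
#5 MUL src=r5,r9 held:RD_PORT  <A:1 Mu:2 Ld:1 B:0 rd:1 wr:3>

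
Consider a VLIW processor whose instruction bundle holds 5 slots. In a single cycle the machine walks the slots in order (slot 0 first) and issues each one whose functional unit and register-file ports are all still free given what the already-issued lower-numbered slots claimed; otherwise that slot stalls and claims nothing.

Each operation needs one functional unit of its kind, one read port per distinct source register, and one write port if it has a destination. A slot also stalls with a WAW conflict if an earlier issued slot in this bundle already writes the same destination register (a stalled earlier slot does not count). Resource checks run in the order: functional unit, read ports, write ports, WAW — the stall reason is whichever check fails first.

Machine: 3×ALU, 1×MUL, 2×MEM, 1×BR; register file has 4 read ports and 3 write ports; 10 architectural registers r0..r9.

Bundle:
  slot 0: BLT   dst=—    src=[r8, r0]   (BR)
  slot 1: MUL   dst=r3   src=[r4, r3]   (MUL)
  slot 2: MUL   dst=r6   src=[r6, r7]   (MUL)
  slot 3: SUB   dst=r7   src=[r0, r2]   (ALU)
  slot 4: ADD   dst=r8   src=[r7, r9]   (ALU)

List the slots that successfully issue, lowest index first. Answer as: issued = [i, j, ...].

(0) want 1×BR +2rd +0wr — yes → AL3|MU1|ME2|BR0|rd2|wr3
(1) want 1×MUL +2rd +1wr — yes → AL3|MU0|ME2|BR0|rd0|wr2
(2) want 1×MUL +2rd +1wr — FU → AL3|MU0|ME2|BR0|rd0|wr2
(3) want 1×ALU +2rd +1wr — RD_PORT → AL3|MU0|ME2|BR0|rd0|wr2
(4) want 1×ALU +2rd +1wr — RD_PORT → AL3|MU0|ME2|BR0|rd0|wr2

issued = [0, 1]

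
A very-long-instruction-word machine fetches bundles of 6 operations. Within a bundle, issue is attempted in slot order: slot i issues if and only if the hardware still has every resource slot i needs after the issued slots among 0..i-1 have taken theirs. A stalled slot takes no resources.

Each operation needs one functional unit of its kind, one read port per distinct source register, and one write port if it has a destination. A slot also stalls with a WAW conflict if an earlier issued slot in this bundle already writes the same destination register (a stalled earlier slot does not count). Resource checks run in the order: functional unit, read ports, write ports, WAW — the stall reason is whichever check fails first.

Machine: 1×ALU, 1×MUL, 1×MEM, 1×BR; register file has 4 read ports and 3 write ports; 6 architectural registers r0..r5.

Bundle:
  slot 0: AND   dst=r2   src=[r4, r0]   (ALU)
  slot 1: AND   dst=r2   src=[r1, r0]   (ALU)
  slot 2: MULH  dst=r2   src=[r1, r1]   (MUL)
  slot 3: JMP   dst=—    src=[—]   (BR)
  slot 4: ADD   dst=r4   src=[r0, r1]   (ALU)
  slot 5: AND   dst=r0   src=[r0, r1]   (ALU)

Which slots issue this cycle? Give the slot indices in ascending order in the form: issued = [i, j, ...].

issued = [0, 3]

[0] ALU needs rd=2 wr=1: ok; after: ALU=0 MUL=1 MEM=1 BR=1, R=2, W=2
[1] ALU needs rd=2 wr=1: FU; after: ALU=0 MUL=1 MEM=1 BR=1, R=2, W=2
[2] MUL needs rd=1 wr=1: WAW; after: ALU=0 MUL=1 MEM=1 BR=1, R=2, W=2
[3] BR needs rd=0 wr=0: ok; after: ALU=0 MUL=1 MEM=1 BR=0, R=2, W=2
[4] ALU needs rd=2 wr=1: FU; after: ALU=0 MUL=1 MEM=1 BR=0, R=2, W=2
[5] ALU needs rd=2 wr=1: FU; after: ALU=0 MUL=1 MEM=1 BR=0, R=2, W=2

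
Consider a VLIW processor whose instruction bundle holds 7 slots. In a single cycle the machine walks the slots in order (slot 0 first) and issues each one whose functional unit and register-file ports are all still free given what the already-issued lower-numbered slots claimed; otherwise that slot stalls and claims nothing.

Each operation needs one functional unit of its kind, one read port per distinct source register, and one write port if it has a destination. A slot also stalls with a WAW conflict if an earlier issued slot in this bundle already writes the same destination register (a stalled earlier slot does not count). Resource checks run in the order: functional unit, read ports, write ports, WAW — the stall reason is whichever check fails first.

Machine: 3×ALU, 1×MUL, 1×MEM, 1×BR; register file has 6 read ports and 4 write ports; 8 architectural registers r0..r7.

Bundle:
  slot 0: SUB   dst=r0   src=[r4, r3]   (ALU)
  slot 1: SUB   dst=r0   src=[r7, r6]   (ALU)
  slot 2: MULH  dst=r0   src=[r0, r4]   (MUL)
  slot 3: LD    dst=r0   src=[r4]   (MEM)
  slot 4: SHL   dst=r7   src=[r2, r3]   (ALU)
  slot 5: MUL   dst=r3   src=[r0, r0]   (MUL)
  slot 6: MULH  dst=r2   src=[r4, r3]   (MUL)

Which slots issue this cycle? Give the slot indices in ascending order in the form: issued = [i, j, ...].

  0. ALU→r0 ⇒ go  {2A/1Mu/1Ld/1B | 4r 3w}
  1. ALU→r0 ⇒ no(WAW)  {2A/1Mu/1Ld/1B | 4r 3w}
  2. MUL→r0 ⇒ no(WAW)  {2A/1Mu/1Ld/1B | 4r 3w}
  3. MEM→r0 ⇒ no(WAW)  {2A/1Mu/1Ld/1B | 4r 3w}
  4. ALU→r7 ⇒ go  {1A/1Mu/1Ld/1B | 2r 2w}
  5. MUL→r3 ⇒ go  {1A/0Mu/1Ld/1B | 1r 1w}
  6. MUL→r2 ⇒ no(FU)  {1A/0Mu/1Ld/1B | 1r 1w}

issued = [0, 4, 5]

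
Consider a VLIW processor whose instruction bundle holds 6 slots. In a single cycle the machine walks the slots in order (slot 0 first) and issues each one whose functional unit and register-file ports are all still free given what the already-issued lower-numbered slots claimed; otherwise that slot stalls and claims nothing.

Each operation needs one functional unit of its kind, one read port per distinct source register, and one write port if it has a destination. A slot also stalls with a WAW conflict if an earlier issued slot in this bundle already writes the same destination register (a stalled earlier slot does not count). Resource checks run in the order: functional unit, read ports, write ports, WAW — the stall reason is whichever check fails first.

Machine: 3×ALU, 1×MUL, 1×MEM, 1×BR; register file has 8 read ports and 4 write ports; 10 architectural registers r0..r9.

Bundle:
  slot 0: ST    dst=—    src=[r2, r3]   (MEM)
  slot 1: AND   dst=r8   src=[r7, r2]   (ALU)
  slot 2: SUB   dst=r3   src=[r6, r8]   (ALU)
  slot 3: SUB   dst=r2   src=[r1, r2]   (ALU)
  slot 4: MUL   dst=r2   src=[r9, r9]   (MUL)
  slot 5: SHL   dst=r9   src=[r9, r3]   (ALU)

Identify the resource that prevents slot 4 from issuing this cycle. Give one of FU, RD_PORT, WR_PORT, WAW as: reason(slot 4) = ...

reason(slot 4) = RD_PORT

(0) want 1×MEM +2rd +0wr — yes → AL3|MU1|ME0|BR1|rd6|wr4
(1) want 1×ALU +2rd +1wr — yes → AL2|MU1|ME0|BR1|rd4|wr3
(2) want 1×ALU +2rd +1wr — yes → AL1|MU1|ME0|BR1|rd2|wr2
(3) want 1×ALU +2rd +1wr — yes → AL0|MU1|ME0|BR1|rd0|wr1
(4) want 1×MUL +1rd +1wr — RD_PORT → AL0|MU1|ME0|BR1|rd0|wr1
(5) want 1×ALU +2rd +1wr — FU → AL0|MU1|ME0|BR1|rd0|wr1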